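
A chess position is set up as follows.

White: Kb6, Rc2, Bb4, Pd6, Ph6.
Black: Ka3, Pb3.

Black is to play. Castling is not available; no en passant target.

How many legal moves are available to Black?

Black to move; king on a3.
In check: yes, from the white bishop on b4.
Legal moves: Kxb4, Ka4.
Count: 2.

2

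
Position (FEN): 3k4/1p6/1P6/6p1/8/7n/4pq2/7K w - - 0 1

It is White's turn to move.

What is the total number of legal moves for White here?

0

White to move; king on h1.
In check: no.
Legal moves: none.
Count: 0.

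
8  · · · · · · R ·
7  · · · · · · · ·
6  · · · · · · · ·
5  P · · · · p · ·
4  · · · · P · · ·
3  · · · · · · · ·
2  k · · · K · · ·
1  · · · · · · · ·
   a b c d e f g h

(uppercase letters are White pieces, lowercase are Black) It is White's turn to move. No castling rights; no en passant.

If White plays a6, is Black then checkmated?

After a6: black king on a2; in check: no.
Black is not in check, so this cannot be checkmate.

no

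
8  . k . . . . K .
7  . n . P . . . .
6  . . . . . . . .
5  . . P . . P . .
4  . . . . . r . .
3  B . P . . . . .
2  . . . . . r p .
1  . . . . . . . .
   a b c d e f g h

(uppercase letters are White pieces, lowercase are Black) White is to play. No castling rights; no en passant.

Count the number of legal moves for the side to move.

White to move; king on g8.
In check: no.
Legal moves: Kh8, Kf8, Kh7, Kg7, Kf7, Bb4, Bb2, Bc1, d8=Q+, d8=R+, d8=B, d8=N, f6, c6, c4.
Count: 15.

15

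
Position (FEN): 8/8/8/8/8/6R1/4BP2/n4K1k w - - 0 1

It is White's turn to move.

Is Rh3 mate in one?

After Rh3: black king on h1; in check: yes, from the white rook on h3.
King squares — g1: attacked by Kf1; g2: attacked by Kf1; h2: attacked by Rh3.
Black has no legal moves → checkmate.

yes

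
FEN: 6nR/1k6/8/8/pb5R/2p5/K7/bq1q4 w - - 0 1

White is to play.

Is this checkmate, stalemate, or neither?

White to move; white king on a2.
In check: yes, from the black queen on b1.
King squares — a1: attacked by Qb1; b1: attacked by Qd1; b2: attacked by Ba1; a3: attacked by Bb4; b3: attacked by Qb1.
Legal moves for White: none.
In check with no legal moves → checkmate.

checkmate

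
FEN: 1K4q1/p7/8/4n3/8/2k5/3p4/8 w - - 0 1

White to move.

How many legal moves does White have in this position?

3

White to move; king on b8.
In check: yes, from the black queen on g8.
Legal moves: Kc7, Kb7, Kxa7.
Count: 3.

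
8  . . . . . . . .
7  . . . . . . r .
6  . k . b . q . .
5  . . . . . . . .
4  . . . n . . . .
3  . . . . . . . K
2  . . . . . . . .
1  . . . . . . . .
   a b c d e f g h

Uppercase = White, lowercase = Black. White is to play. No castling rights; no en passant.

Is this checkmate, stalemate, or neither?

White to move; white king on h3.
In check: no.
King squares — g2: attacked by Rg7; h2: attacked by Bd6; g3: attacked by Bd6; g4: attacked by Rg7; h4: attacked by Qf6.
Legal moves for White: none.
Not in check and no legal moves → stalemate.

stalemate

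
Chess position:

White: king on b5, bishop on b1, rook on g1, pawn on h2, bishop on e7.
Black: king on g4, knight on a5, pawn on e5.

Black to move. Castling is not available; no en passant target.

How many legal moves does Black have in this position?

Black to move; king on g4.
In check: yes, from the white rook on g1.
Legal moves: Kh5, Kf4, Kh3, Kf3.
Count: 4.

4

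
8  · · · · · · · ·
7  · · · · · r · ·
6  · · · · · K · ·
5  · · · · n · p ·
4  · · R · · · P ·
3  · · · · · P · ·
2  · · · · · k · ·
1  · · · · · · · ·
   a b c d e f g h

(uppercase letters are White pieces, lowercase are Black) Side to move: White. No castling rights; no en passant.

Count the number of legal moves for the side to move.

White to move; king on f6.
In check: yes, from the black rook on f7.
Legal moves: Ke6, Kxg5, Kxe5.
Count: 3.

3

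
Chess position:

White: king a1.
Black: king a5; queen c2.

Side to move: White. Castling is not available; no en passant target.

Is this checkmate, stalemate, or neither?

White to move; white king on a1.
In check: no.
King squares — b1: attacked by Qc2; a2: attacked by Qc2; b2: attacked by Qc2.
Legal moves for White: none.
Not in check and no legal moves → stalemate.

stalemate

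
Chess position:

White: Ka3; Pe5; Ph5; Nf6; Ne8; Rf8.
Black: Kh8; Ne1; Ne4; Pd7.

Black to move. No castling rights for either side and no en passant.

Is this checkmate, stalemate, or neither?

Black to move; black king on h8.
In check: yes, from the white rook on f8.
King squares — g7: attacked by Ne8; h7: attacked by Nf6; g8: attacked by Nf6.
Legal moves for Black: none.
In check with no legal moves → checkmate.

checkmate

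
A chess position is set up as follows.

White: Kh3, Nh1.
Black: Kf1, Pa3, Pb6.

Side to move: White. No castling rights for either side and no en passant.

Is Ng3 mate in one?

no

After Ng3: black king on f1; in check: yes, from the white knight on g3.
Black has 3 legal replies: Kf2, Kg1, Ke1.
In check but a legal move exists → not checkmate.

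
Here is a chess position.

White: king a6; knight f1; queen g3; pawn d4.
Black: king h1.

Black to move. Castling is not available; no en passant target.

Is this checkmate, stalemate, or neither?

stalemate

Black to move; black king on h1.
In check: no.
King squares — g1: attacked by Qg3; g2: attacked by Qg3; h2: attacked by Nf1.
Legal moves for Black: none.
Not in check and no legal moves → stalemate.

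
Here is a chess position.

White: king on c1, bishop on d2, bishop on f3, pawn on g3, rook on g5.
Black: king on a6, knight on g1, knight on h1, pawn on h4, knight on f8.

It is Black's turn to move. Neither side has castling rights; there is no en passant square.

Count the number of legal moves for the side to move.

13

Black to move; king on a6.
In check: no.
Legal moves: Nh7, Nd7, Ng6, Ne6, Ka7, Kb6, Nxg3, Nf2, Nh3, Nxf3, Ne2+, hxg3, h3.
Count: 13.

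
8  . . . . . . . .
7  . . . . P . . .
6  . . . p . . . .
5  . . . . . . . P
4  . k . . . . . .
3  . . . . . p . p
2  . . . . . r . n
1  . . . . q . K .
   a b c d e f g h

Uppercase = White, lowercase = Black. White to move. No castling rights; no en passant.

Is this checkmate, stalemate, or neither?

White to move; white king on g1.
In check: yes, from the black queen on e1.
King squares — f1: attacked by Qe1; h1: attacked by Qe1; f2: attacked by Qe1; g2: attacked by Rf2; h2: attacked by Rf2.
Legal moves for White: none.
In check with no legal moves → checkmate.

checkmate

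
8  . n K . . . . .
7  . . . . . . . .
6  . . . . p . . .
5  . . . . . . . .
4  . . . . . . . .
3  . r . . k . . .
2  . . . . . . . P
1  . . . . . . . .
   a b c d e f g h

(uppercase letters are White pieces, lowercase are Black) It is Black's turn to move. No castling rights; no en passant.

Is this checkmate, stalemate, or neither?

Black to move; black king on e3.
In check: no.
Legal moves for Black include: Nd7, Nc6, Na6, Kf4, Ke4, Kd4, Kf3, Kd3, Kf2, Ke2, Kd2, Rb7, Rb6, Rb5, Rb4, Rd3, Rc3+, Ra3, ... (list truncated; more exist).
Black has legal moves and is not in check → neither.

neither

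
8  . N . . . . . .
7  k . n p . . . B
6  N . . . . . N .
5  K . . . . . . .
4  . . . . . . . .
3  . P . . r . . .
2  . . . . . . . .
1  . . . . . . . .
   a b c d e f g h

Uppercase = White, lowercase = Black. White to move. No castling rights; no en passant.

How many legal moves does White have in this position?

White to move; king on a5.
In check: no.
Legal moves: Nxd7, Nc6+, Bg8, Nh8, Nf8, Ne7, Ne5, Nh4, Nf4, Nxc7, Nc5, Nb4, Kb4, Ka4, b4.
Count: 15.

15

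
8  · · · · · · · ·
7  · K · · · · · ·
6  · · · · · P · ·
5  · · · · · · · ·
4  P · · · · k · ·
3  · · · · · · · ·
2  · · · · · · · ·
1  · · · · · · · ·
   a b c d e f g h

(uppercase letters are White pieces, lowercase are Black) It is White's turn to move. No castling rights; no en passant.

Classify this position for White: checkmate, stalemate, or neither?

neither

White to move; white king on b7.
In check: no.
Legal moves for White: Kc8, Kb8, Ka8, Kc7, Ka7, Kc6, Kb6, Ka6, f7, a5.
White has 10 legal moves and is not in check → neither.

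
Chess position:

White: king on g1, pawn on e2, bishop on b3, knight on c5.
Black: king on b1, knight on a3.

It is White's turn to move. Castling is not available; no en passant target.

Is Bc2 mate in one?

After Bc2: black king on b1; in check: yes, from the white bishop on c2.
Black has 6 legal replies: Kxc2, Kb2, Ka2, Kc1, Ka1, Nxc2.
In check but a legal move exists → not checkmate.

no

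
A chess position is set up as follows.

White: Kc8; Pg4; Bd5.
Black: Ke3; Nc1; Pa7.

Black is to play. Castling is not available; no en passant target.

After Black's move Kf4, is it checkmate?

no

After Kf4: white king on c8; in check: no.
White is not in check, so this cannot be checkmate.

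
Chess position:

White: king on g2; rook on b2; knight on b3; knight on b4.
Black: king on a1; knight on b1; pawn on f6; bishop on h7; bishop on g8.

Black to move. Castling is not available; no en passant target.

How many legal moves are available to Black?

2

Black to move; king on a1.
In check: yes, from the white knight on b3.
Legal moves: Kxb2, Bxb3.
Count: 2.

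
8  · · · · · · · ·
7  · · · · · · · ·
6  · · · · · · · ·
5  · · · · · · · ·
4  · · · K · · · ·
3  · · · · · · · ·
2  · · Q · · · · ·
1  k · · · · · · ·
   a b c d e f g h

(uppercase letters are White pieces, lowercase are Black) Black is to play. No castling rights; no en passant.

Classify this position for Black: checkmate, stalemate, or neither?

Black to move; black king on a1.
In check: no.
King squares — b1: attacked by Qc2; a2: attacked by Qc2; b2: attacked by Qc2.
Legal moves for Black: none.
Not in check and no legal moves → stalemate.

stalemate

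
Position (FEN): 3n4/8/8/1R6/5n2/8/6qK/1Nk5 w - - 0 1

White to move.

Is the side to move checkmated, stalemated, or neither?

checkmate

White to move; white king on h2.
In check: yes, from the black queen on g2.
King squares — g1: attacked by Qg2; h1: attacked by Qg2; g2: attacked by Nf4; g3: attacked by Qg2; h3: attacked by Qg2.
Legal moves for White: none.
In check with no legal moves → checkmate.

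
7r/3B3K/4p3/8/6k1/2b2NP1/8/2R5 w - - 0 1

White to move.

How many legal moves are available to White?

White to move; king on h7.
In check: yes, from the black rook on h8.
Legal moves: Kg6.
Count: 1.

1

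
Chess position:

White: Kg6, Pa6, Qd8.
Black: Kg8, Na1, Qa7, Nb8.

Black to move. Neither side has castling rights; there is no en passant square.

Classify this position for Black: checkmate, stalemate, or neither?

Black to move; black king on g8.
In check: yes, from the white queen on d8.
King squares — f7: attacked by Kg6; g7: attacked by Kg6; h7: attacked by Kg6; f8: attacked by Qd8; h8: attacked by Qd8.
Legal moves for Black: none.
In check with no legal moves → checkmate.

checkmate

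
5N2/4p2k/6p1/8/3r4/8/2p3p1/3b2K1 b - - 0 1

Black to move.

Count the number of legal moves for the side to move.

Black to move; king on h7.
In check: yes, from the white knight on f8.
Legal moves: Kh8, Kg8, Kg7, Kh6.
Count: 4.

4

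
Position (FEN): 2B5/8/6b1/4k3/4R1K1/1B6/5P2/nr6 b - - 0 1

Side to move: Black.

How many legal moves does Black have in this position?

Black to move; king on e5.
In check: yes, from the white rook on e4.
Legal moves: Kf6, Kd6, Kxe4, Bxe4.
Count: 4.

4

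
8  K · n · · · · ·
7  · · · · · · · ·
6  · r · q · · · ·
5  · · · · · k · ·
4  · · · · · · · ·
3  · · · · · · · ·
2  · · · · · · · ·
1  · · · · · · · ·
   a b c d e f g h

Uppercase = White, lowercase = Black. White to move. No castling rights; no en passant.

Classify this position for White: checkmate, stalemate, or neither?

stalemate

White to move; white king on a8.
In check: no.
King squares — a7: attacked by Nc8; b7: attacked by Rb6; b8: attacked by Rb6.
Legal moves for White: none.
Not in check and no legal moves → stalemate.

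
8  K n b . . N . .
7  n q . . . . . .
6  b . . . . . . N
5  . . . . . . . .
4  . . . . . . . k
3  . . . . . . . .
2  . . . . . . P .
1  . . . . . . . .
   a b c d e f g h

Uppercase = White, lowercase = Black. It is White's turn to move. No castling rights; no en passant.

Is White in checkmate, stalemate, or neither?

White to move; white king on a8.
In check: yes, from the black queen on b7.
King squares — a7: attacked by Qb7; b7: attacked by Ba6; b8: attacked by Qb7.
Legal moves for White: none.
In check with no legal moves → checkmate.

checkmate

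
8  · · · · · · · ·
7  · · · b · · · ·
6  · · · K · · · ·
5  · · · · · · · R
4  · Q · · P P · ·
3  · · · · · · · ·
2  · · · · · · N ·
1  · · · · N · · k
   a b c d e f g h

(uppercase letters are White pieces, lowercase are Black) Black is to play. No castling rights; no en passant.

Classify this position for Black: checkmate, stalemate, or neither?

neither

Black to move; black king on h1.
In check: yes, from the white rook on h5.
Legal moves for Black: Kg1, Bh3.
Black is in check but has 2 legal moves → neither.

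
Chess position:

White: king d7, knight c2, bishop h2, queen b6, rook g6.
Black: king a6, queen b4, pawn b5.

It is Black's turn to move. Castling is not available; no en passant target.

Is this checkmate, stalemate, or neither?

Black to move; black king on a6.
In check: yes, from the white queen on b6.
King squares — a5: attacked by Qb6; b5: own pawn; b6: attacked by Rg6; a7: attacked by Qb6; b7: attacked by Qb6.
Legal moves for Black: none.
In check with no legal moves → checkmate.

checkmate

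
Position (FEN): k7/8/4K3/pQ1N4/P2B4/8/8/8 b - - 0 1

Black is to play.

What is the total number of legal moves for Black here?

Black to move; king on a8.
In check: no.
Legal moves: none.
Count: 0.

0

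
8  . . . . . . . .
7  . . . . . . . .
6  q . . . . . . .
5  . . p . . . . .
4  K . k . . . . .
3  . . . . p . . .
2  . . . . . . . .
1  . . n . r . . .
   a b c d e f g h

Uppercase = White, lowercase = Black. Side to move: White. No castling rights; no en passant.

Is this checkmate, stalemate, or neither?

checkmate

White to move; white king on a4.
In check: yes, from the black queen on a6.
King squares — a3: attacked by Qa6; b3: attacked by Nc1; b4: attacked by Kc4; a5: attacked by Qa6; b5: attacked by Kc4.
Legal moves for White: none.
In check with no legal moves → checkmate.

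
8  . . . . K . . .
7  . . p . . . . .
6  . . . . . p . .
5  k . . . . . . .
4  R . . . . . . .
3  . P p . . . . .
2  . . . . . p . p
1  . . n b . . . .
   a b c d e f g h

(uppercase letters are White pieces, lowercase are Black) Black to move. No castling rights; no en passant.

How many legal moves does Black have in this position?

2

Black to move; king on a5.
In check: yes, from the white rook on a4.
Legal moves: Kb6, Kb5.
Count: 2.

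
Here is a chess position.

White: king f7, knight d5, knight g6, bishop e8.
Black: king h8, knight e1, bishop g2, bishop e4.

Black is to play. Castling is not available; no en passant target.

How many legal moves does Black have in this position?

Black to move; king on h8.
In check: yes, from the white knight on g6.
Legal moves: Kh7, Bxg6+.
Count: 2.

2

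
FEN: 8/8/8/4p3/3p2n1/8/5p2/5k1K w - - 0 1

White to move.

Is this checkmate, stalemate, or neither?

White to move; white king on h1.
In check: no.
King squares — g1: attacked by Kf1; g2: attacked by Kf1; h2: attacked by Ng4.
Legal moves for White: none.
Not in check and no legal moves → stalemate.

stalemate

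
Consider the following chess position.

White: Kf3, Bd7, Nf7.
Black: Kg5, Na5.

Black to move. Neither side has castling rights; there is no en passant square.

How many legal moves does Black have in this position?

Black to move; king on g5.
In check: yes, from the white knight on f7.
Legal moves: Kg6, Kf6, Kh5, Kh4.
Count: 4.

4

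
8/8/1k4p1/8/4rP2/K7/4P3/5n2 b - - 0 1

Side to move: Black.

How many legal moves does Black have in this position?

24

Black to move; king on b6.
In check: no.
Legal moves: Kc7, Kb7, Ka7, Kc6, Ka6, Kc5, Kb5, Ka5, Re8, Re7, Re6, Re5, Rxf4, Rd4, Rc4, Rb4, Ra4+, Re3+, Rxe2, Ng3, Ne3, Nh2, Nd2, g5.
Count: 24.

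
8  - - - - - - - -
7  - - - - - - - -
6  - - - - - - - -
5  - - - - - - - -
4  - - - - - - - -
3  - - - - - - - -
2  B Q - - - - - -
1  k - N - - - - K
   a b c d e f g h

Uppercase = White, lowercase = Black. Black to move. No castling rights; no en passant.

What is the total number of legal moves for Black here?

Black to move; king on a1.
In check: yes, from the white queen on b2.
Legal moves: Kxb2.
Count: 1.

1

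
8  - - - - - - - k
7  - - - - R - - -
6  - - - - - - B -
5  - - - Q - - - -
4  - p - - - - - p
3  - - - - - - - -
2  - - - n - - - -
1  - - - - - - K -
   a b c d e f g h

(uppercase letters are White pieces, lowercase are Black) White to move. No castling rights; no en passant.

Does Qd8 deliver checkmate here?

After Qd8: black king on h8; in check: yes, from the white queen on d8.
King squares — g7: attacked by Re7; h7: attacked by Bg6; g8: attacked by Qd8.
Black has no legal moves → checkmate.

yes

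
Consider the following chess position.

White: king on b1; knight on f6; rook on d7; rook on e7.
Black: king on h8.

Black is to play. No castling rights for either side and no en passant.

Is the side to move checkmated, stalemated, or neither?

Black to move; black king on h8.
In check: no.
King squares — g7: attacked by Re7; h7: attacked by Nf6; g8: attacked by Nf6.
Legal moves for Black: none.
Not in check and no legal moves → stalemate.

stalemate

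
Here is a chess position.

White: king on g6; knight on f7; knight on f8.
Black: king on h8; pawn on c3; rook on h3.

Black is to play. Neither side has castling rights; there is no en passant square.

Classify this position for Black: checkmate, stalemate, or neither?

neither

Black to move; black king on h8.
In check: yes, from the white knight on f7.
Legal moves for Black: Kg8.
Black is in check but has 1 legal move → neither.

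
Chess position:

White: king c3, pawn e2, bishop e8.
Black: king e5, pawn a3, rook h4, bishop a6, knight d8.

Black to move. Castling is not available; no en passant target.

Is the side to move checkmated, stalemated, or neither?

neither

Black to move; black king on e5.
In check: no.
Legal moves for Black include: Nf7, Nb7, Ne6, Nc6, Bc8, Bb7, Bb5, Bc4, Bd3, Bxe2, Kf6, Ke6, Kd6, Kf5, Kd5, Kf4, Ke4, Rh8, ... (list truncated; more exist).
Black has legal moves and is not in check → neither.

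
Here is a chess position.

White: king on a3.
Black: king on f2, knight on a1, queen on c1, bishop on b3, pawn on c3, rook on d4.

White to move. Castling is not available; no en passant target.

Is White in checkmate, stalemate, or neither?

checkmate

White to move; white king on a3.
In check: yes, from the black queen on c1.
King squares — a2: attacked by Bb3; b2: attacked by Qc1; b3: attacked by Na1; a4: attacked by Bb3; b4: attacked by Rd4.
Legal moves for White: none.
In check with no legal moves → checkmate.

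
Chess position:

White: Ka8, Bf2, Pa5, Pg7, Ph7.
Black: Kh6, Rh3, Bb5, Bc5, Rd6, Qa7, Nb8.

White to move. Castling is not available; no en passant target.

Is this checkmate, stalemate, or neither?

White to move; white king on a8.
In check: yes, from the black queen on a7.
King squares — a7: attacked by Bc5; b7: attacked by Qa7; b8: attacked by Qa7.
Legal moves for White: none.
In check with no legal moves → checkmate.

checkmate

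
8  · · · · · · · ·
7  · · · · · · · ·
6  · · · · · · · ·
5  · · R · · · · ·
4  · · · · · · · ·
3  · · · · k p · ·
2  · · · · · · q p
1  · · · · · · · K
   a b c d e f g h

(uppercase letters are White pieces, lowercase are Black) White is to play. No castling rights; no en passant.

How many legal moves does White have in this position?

0

White to move; king on h1.
In check: yes, from the black queen on g2.
Legal moves: none.
Count: 0.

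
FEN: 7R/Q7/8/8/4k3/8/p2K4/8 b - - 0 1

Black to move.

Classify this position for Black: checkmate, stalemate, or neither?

Black to move; black king on e4.
In check: no.
Legal moves for Black: Kf5, Ke5, Kd5, Kf4, Kf3, a1=Q, a1=R, a1=B, a1=N.
Black has 9 legal moves and is not in check → neither.

neither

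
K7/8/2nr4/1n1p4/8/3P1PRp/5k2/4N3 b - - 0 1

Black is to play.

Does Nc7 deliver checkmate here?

no

After Nc7: white king on a8; in check: yes, from the black knight on c7.
White has 1 legal reply: Kb7.
In check but a legal move exists → not checkmate.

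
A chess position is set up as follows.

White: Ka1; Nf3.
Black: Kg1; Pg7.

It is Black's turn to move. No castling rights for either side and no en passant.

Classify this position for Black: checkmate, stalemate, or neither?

Black to move; black king on g1.
In check: yes, from the white knight on f3.
Legal moves for Black: Kg2, Kf2, Kh1, Kf1.
Black is in check but has 4 legal moves → neither.

neither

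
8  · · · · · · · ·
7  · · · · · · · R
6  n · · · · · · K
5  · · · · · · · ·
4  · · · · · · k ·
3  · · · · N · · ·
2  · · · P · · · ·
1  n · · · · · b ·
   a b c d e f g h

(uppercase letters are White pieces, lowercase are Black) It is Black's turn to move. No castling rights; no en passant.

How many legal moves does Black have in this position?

Black to move; king on g4.
In check: yes, from the white knight on e3.
Legal moves: Kh4, Kf4, Kh3, Kg3, Kf3, Bxe3+.
Count: 6.

6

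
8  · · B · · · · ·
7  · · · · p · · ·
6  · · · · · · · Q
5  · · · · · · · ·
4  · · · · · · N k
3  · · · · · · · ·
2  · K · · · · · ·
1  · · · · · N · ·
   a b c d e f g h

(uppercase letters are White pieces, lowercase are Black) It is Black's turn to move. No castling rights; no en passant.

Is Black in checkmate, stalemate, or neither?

checkmate

Black to move; black king on h4.
In check: yes, from the white queen on h6.
King squares — g3: attacked by Nf1; h3: attacked by Qh6; g4: attacked by Bc8; g5: attacked by Qh6; h5: attacked by Qh6.
Legal moves for Black: none.
In check with no legal moves → checkmate.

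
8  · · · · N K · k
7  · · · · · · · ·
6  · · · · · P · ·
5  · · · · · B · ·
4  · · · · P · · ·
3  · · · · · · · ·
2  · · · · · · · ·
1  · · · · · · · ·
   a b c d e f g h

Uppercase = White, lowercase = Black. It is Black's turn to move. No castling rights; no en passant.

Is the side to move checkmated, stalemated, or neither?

stalemate

Black to move; black king on h8.
In check: no.
King squares — g7: attacked by Pf6; h7: attacked by Bf5; g8: attacked by Kf8.
Legal moves for Black: none.
Not in check and no legal moves → stalemate.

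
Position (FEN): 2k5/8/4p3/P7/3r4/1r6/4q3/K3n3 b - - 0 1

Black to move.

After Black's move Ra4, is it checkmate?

After Ra4: white king on a1; in check: yes, from the black rook on a4.
King squares — b1: attacked by Rb3; a2: attacked by Qe2; b2: attacked by Qe2.
White has no legal moves → checkmate.

yes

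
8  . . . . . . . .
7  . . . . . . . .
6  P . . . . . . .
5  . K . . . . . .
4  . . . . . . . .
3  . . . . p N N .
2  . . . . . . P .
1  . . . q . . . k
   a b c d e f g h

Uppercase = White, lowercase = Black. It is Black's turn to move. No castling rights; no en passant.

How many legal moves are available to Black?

1

Black to move; king on h1.
In check: yes, from the white knight on g3.
Legal moves: Kxg2.
Count: 1.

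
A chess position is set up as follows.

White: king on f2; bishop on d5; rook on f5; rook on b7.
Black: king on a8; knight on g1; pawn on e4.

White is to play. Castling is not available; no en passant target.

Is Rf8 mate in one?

yes

After Rf8: black king on a8; in check: yes, from the white rook on f8.
King squares — a7: attacked by Rb7; b7: attacked by Bd5; b8: attacked by Rb7.
Black has no legal moves → checkmate.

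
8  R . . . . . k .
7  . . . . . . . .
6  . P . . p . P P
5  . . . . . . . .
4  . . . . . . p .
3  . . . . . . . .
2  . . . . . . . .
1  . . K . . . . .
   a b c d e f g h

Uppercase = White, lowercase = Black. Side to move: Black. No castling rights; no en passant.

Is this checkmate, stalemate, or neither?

checkmate

Black to move; black king on g8.
In check: yes, from the white rook on a8.
King squares — f7: attacked by Pg6; g7: attacked by Ph6; h7: attacked by Pg6; f8: attacked by Ra8; h8: attacked by Ra8.
Legal moves for Black: none.
In check with no legal moves → checkmate.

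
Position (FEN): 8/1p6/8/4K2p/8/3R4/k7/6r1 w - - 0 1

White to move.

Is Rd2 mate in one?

no

After Rd2: black king on a2; in check: yes, from the white rook on d2.
Black has 4 legal replies: Kb3, Ka3, Kb1, Ka1.
In check but a legal move exists → not checkmate.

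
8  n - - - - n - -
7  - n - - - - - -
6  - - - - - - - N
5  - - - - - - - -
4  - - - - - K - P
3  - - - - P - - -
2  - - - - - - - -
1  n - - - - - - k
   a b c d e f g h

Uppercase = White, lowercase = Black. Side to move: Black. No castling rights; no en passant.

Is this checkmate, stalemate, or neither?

neither

Black to move; black king on h1.
In check: no.
Legal moves for Black: Nh7, Nd7, Ng6+, Ne6+, Nc7, Nb6, Nd8, Nd6, Nc5, Na5, Kh2, Kg2, Kg1, Nb3, Nc2.
Black has 15 legal moves and is not in check → neither.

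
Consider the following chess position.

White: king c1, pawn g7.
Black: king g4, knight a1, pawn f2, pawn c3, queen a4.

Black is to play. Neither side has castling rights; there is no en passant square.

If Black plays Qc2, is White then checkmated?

yes

After Qc2: white king on c1; in check: yes, from the black queen on c2.
King squares — b1: attacked by Qc2; d1: attacked by Qc2; b2: attacked by Qc2; c2: attacked by Na1; d2: attacked by Qc2.
White has no legal moves → checkmate.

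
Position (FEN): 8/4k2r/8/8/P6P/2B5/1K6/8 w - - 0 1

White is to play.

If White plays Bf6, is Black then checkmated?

no

After Bf6: black king on e7; in check: yes, from the white bishop on f6.
Black has 7 legal replies: Kf8, Ke8, Kf7, Kd7, Kxf6, Ke6, Kd6.
In check but a legal move exists → not checkmate.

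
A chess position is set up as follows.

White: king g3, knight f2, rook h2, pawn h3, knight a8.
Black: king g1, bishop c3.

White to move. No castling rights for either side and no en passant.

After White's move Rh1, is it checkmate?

After Rh1: black king on g1; in check: yes, from the white rook on h1.
King squares — f1: attacked by Rh1; h1: attacked by Nf2; f2: attacked by Kg3; g2: attacked by Kg3; h2: attacked by Rh1.
Black has no legal moves → checkmate.

yes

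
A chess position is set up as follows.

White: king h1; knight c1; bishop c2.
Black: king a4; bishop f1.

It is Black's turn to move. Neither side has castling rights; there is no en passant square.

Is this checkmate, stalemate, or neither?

neither

Black to move; black king on a4.
In check: yes, from the white bishop on c2.
Legal moves for Black: Kb5, Ka5, Kb4, Ka3.
Black is in check but has 4 legal moves → neither.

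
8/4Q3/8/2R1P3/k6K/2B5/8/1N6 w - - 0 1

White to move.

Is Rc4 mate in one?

no

After Rc4: black king on a4; in check: yes, from the white rook on c4.
Black has 2 legal replies: Kb5, Kb3.
In check but a legal move exists → not checkmate.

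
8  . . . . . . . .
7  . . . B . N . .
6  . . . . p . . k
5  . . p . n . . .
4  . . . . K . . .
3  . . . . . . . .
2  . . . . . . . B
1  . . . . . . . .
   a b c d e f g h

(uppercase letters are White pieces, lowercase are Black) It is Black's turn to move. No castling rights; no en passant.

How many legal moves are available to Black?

Black to move; king on h6.
In check: yes, from the white knight on f7.
Legal moves: Kh7, Kg7, Kg6, Kh5, Nxf7.
Count: 5.

5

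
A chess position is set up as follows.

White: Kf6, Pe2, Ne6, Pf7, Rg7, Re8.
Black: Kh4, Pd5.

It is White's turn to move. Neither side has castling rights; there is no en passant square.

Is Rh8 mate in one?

After Rh8: black king on h4; in check: yes, from the white rook on h8.
King squares — g3: attacked by Rg7; h3: attacked by Rh8; g4: attacked by Rg7; g5: attacked by Ne6; h5: attacked by Rh8.
Black has no legal moves → checkmate.

yes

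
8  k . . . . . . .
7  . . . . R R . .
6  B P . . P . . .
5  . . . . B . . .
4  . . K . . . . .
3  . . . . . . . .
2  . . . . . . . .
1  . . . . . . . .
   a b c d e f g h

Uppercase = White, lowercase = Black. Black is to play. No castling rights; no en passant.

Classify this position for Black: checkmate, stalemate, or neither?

Black to move; black king on a8.
In check: no.
King squares — a7: attacked by Pb6; b7: attacked by Ba6; b8: attacked by Be5.
Legal moves for Black: none.
Not in check and no legal moves → stalemate.

stalemate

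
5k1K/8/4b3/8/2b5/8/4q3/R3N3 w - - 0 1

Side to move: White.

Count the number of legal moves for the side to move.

White to move; king on h8.
In check: no.
Legal moves: Kh7, Nf3, Nd3, Ng2, Nc2, Ra8+, Ra7, Ra6, Ra5, Ra4, Ra3, Ra2, Rd1, Rc1, Rb1.
Count: 15.

15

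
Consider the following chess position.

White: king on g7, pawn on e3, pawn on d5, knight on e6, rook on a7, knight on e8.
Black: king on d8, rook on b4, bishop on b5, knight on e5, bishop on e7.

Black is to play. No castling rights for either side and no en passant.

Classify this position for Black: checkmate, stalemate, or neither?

neither

Black to move; black king on d8.
In check: yes, from the white knight on e6.
Legal moves for Black: Kxe8, Kc8.
Black is in check but has 2 legal moves → neither.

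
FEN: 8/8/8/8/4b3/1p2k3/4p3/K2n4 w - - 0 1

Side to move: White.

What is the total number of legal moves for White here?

White to move; king on a1.
In check: no.
Legal moves: none.
Count: 0.

0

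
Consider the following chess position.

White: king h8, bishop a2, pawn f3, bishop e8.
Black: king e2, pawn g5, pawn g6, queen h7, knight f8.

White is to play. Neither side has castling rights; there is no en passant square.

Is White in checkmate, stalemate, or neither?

White to move; white king on h8.
In check: yes, from the black queen on h7.
King squares — g7: attacked by Qh7; h7: attacked by Nf8; g8: attacked by Qh7.
Legal moves for White: none.
In check with no legal moves → checkmate.

checkmate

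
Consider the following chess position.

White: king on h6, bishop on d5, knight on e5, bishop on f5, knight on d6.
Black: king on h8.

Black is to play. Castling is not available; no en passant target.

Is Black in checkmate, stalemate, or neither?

stalemate

Black to move; black king on h8.
In check: no.
King squares — g7: attacked by Kh6; h7: attacked by Bf5; g8: attacked by Bd5.
Legal moves for Black: none.
Not in check and no legal moves → stalemate.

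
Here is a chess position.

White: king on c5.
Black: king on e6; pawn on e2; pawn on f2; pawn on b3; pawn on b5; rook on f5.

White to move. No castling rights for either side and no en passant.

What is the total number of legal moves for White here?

4

White to move; king on c5.
In check: yes, from the black rook on f5.
Legal moves: Kc6, Kb6, Kd4, Kb4.
Count: 4.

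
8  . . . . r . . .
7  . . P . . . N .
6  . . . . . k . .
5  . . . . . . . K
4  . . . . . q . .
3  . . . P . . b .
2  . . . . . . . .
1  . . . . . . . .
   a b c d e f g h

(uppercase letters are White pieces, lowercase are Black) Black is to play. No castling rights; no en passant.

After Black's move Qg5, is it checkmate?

After Qg5: white king on h5; in check: yes, from the black queen on g5.
King squares — g4: attacked by Qg5; h4: attacked by Bg3; g5: attacked by Kf6; g6: attacked by Qg5; h6: attacked by Qg5.
White has no legal moves → checkmate.

yes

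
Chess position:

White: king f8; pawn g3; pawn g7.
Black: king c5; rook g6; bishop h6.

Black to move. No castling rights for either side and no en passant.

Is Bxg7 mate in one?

After Bxg7: white king on f8; in check: yes, from the black bishop on g7.
White has 4 legal replies: Kg8, Ke8, Kf7, Ke7.
In check but a legal move exists → not checkmate.

no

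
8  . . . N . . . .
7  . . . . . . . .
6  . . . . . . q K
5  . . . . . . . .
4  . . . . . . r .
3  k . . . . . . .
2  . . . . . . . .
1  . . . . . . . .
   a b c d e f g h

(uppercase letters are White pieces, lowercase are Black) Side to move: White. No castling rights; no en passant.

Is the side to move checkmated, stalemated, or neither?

checkmate

White to move; white king on h6.
In check: yes, from the black queen on g6.
King squares — g5: attacked by Rg4; h5: attacked by Qg6; g6: attacked by Rg4; g7: attacked by Qg6; h7: attacked by Qg6.
Legal moves for White: none.
In check with no legal moves → checkmate.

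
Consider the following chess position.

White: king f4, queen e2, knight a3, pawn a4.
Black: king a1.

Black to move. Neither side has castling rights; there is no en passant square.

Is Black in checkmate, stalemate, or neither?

stalemate

Black to move; black king on a1.
In check: no.
King squares — b1: attacked by Na3; a2: attacked by Qe2; b2: attacked by Qe2.
Legal moves for Black: none.
Not in check and no legal moves → stalemate.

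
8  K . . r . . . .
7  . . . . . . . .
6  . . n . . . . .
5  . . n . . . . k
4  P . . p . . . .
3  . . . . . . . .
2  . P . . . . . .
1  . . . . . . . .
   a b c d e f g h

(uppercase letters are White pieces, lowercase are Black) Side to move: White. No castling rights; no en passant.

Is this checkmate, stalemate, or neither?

White to move; white king on a8.
In check: yes, from the black rook on d8.
King squares — a7: attacked by Nc6; b7: attacked by Nc5; b8: attacked by Nc6.
Legal moves for White: none.
In check with no legal moves → checkmate.

checkmate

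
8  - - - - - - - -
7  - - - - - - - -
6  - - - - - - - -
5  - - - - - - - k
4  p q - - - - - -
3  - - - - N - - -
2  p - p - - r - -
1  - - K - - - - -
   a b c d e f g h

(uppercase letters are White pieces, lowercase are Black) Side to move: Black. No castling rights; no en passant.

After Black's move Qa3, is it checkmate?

After Qa3: white king on c1; in check: yes, from the black queen on a3.
King squares — b1: attacked by Pa2; d1: attacked by Pc2; b2: attacked by Qa3; c2: attacked by Rf2; d2: attacked by Rf2.
White has no legal moves → checkmate.

yes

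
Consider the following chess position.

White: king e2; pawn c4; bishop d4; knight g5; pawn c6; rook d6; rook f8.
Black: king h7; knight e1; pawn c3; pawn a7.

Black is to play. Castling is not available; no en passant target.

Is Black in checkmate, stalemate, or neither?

Black to move; black king on h7.
In check: yes, from the white knight on g5.
King squares — g6: attacked by Rd6; h6: attacked by Rd6; g7: attacked by Bd4; g8: attacked by Rf8; h8: attacked by Bd4.
Legal moves for Black: none.
In check with no legal moves → checkmate.

checkmate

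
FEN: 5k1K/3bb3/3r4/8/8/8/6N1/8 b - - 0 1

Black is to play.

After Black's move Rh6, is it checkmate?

After Rh6: white king on h8; in check: yes, from the black rook on h6.
King squares — g7: attacked by Kf8; h7: attacked by Rh6; g8: attacked by Kf8.
White has no legal moves → checkmate.

yes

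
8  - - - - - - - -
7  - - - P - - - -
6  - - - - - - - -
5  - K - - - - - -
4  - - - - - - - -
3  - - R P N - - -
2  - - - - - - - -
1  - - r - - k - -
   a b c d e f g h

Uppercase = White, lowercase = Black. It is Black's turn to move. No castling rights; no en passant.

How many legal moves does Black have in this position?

Black to move; king on f1.
In check: yes, from the white knight on e3.
Legal moves: Kf2, Ke2, Kg1, Ke1.
Count: 4.

4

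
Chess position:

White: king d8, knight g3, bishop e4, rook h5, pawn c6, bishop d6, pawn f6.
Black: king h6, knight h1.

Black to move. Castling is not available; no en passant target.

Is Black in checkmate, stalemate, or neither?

checkmate

Black to move; black king on h6.
In check: yes, from the white rook on h5.
King squares — g5: attacked by Rh5; h5: attacked by Ng3; g6: attacked by Be4; g7: attacked by Pf6; h7: attacked by Be4.
Legal moves for Black: none.
In check with no legal moves → checkmate.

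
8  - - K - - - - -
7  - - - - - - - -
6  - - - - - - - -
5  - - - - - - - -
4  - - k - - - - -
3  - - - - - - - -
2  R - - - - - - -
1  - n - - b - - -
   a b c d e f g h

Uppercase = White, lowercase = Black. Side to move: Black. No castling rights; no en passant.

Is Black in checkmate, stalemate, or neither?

neither

Black to move; black king on c4.
In check: no.
Legal moves for Black: Kd5, Kc5, Kb5, Kd4, Kb4, Kd3, Kc3, Kb3, Ba5, Bh4, Bb4, Bg3, Bc3, Bf2, Bd2, Nc3, Na3, Nd2.
Black has 18 legal moves and is not in check → neither.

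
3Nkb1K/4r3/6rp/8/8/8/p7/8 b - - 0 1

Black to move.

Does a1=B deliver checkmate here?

yes

After a1=B: white king on h8; in check: yes, from the black bishop on a1.
King squares — g7: attacked by Ba1; h7: attacked by Re7; g8: attacked by Rg6.
White has no legal moves → checkmate.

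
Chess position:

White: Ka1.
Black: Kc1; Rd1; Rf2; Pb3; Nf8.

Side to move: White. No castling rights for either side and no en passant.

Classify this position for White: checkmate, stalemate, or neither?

stalemate

White to move; white king on a1.
In check: no.
King squares — b1: attacked by Kc1; a2: attacked by Rf2; b2: attacked by Kc1.
Legal moves for White: none.
Not in check and no legal moves → stalemate.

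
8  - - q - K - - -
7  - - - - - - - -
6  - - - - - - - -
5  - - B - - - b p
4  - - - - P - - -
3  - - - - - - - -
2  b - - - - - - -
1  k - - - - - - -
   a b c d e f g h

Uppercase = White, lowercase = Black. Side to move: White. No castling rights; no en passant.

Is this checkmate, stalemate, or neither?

White to move; white king on e8.
In check: yes, from the black queen on c8.
King squares — d7: attacked by Qc8; e7: attacked by Bg5; f7: attacked by Ba2; d8: attacked by Bg5; f8: attacked by Qc8.
Legal moves for White: none.
In check with no legal moves → checkmate.

checkmate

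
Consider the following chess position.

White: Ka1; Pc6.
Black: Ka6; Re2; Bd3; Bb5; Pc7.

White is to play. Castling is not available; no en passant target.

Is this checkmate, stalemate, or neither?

White to move; white king on a1.
In check: no.
King squares — b1: attacked by Bd3; a2: attacked by Re2; b2: attacked by Re2.
Legal moves for White: none.
Not in check and no legal moves → stalemate.

stalemate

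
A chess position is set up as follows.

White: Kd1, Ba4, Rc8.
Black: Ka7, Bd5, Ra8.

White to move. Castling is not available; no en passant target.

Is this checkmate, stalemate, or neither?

White to move; white king on d1.
In check: no.
Legal moves for White include: Rh8, Rg8, Rf8, Re8, Rd8, Rb8, Rxa8+, Rc7+, Rc6, Rc5, Rc4, Rc3, Rc2, Rc1, Be8, Bd7, Bc6, Bb5, ... (list truncated; more exist).
White has legal moves and is not in check → neither.

neither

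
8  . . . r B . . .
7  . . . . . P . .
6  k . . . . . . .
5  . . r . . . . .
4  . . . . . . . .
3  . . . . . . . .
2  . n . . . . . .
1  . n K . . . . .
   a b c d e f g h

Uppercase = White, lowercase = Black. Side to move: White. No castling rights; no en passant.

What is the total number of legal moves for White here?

2

White to move; king on c1.
In check: yes, from the black rook on c5.
Legal moves: Kxb2, Kxb1.
Count: 2.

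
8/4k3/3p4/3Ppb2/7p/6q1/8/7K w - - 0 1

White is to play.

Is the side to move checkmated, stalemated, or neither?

White to move; white king on h1.
In check: no.
King squares — g1: attacked by Qg3; g2: attacked by Qg3; h2: attacked by Qg3.
Legal moves for White: none.
Not in check and no legal moves → stalemate.

stalemate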